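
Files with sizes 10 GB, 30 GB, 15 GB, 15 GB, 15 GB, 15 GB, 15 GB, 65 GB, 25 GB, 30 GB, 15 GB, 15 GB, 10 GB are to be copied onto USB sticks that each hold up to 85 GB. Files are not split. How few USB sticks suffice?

Total = 65 + 30 + 30 + 25 + 15 + 15 + 15 + 15 + 15 + 15 + 15 + 10 + 10 = 275 GB.
Lower bound: ⌈275/85⌉ = 4 USB sticks.
A packing using 4 USB sticks:
  USB stick 1: 65 + 15 = 80
  USB stick 2: 30 + 30 + 25 = 85
  USB stick 3: 15 + 15 + 15 + 15 + 15 + 10 = 85
  USB stick 4: 15 + 10 = 25
This matches the lower bound, so 4 is optimal.

4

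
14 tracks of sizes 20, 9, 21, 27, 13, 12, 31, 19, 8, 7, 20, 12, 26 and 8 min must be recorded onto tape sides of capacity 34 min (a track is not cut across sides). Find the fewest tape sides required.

8

Total = 31 + 27 + 26 + 21 + 20 + 20 + 19 + 13 + 12 + 12 + 9 + 8 + 8 + 7 = 233 min.
Lower bound: ⌈233/34⌉ = 7 tape sides.
A packing using 8 tape sides:
  side 1: 31 = 31
  side 2: 27 + 7 = 34
  side 3: 26 + 8 = 34
  side 4: 21 + 13 = 34
  side 5: 20 + 12 = 32
  side 6: 20 + 12 = 32
  side 7: 19 + 9 = 28
  side 8: 8 = 8
No arrangement into 7 tape sides stays within capacity, so 8 is optimal.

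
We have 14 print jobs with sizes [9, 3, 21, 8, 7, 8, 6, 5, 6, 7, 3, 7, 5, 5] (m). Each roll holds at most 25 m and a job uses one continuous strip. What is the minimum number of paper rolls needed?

Total = 21 + 9 + 8 + 8 + 7 + 7 + 7 + 6 + 6 + 5 + 5 + 5 + 3 + 3 = 100 m.
Lower bound: ⌈100/25⌉ = 4 paper rolls.
A packing using 5 paper rolls:
  roll 1: 21 + 3 = 24
  roll 2: 9 + 8 + 8 = 25
  roll 3: 7 + 7 + 7 + 3 = 24
  roll 4: 6 + 6 + 5 + 5 = 22
  roll 5: 5 = 5
No arrangement into 4 paper rolls stays within capacity, so 5 is optimal.

5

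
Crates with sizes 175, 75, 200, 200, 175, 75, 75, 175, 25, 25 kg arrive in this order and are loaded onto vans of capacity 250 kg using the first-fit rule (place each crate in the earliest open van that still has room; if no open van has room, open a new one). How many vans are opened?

5

  175 → van 1 (new)  [load 175/250]
  75 → van 1  [load 250/250]
  200 → van 2 (new)  [load 200/250]
  200 → van 3 (new)  [load 200/250]
  175 → van 4 (new)  [load 175/250]
  75 → van 4  [load 250/250]
  75 → van 5 (new)  [load 75/250]
  175 → van 5  [load 250/250]
  25 → van 2  [load 225/250]
  25 → van 2  [load 250/250]
5 vans opened.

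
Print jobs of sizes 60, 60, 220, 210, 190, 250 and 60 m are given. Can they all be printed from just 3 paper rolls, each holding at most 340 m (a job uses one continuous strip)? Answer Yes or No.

Total = 1050 m; ⌈1050/340⌉ = 4.
At least 4 paper rolls are required, but only 3 are allowed.

No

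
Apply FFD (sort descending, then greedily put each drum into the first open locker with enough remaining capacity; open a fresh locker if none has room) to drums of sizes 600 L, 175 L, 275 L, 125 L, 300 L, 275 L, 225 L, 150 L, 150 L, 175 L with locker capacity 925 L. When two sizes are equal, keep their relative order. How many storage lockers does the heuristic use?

3

Sorted descending: 600, 300, 275, 275, 225, 175, 175, 150, 150, 125.
  600 → locker 1 (new)  [load 600/925]
  300 → locker 1  [load 900/925]
  275 → locker 2 (new)  [load 275/925]
  275 → locker 2  [load 550/925]
  225 → locker 2  [load 775/925]
  175 → locker 3 (new)  [load 175/925]
  175 → locker 3  [load 350/925]
  150 → locker 2  [load 925/925]
  150 → locker 3  [load 500/925]
  125 → locker 3  [load 625/925]
3 storage lockers opened.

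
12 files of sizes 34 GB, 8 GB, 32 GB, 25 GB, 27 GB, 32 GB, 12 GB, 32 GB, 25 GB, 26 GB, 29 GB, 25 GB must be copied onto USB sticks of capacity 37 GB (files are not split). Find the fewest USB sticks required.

Total = 34 + 32 + 32 + 32 + 29 + 27 + 26 + 25 + 25 + 25 + 12 + 8 = 307 GB.
Lower bound: ⌈307/37⌉ = 9 USB sticks.
Also, 10 files each exceed 37/2 GB, and no two of those can share a USB stick, so at least 10 USB sticks are needed.
A packing using 10 USB sticks:
  USB stick 1: 34 = 34
  USB stick 2: 32 = 32
  USB stick 3: 32 = 32
  USB stick 4: 32 = 32
  USB stick 5: 29 + 8 = 37
  USB stick 6: 27 = 27
  USB stick 7: 26 = 26
  USB stick 8: 25 + 12 = 37
  USB stick 9: 25 = 25
  USB stick 10: 25 = 25
This matches the lower bound, so 10 is optimal.

10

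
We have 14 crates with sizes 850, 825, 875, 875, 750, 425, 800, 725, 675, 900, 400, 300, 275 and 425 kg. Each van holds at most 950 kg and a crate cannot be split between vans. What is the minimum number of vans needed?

Total = 900 + 875 + 875 + 850 + 825 + 800 + 750 + 725 + 675 + 425 + 425 + 400 + 300 + 275 = 9100 kg.
Lower bound: ⌈9100/950⌉ = 10 vans.
A packing using 11 vans:
  van 1: 900 = 900
  van 2: 875 = 875
  van 3: 875 = 875
  van 4: 850 = 850
  van 5: 825 = 825
  van 6: 800 = 800
  van 7: 750 = 750
  van 8: 725 = 725
  van 9: 675 + 275 = 950
  van 10: 425 + 425 = 850
  van 11: 400 + 300 = 700
No arrangement into 10 vans stays within capacity, so 11 is optimal.

11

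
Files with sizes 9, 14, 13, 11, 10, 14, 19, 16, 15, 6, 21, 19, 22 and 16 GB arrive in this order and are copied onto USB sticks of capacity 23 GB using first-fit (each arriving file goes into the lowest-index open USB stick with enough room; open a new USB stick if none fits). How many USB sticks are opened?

  9 → USB stick 1 (new)  [load 9/23]
  14 → USB stick 1  [load 23/23]
  13 → USB stick 2 (new)  [load 13/23]
  11 → USB stick 3 (new)  [load 11/23]
  10 → USB stick 2  [load 23/23]
  14 → USB stick 4 (new)  [load 14/23]
  19 → USB stick 5 (new)  [load 19/23]
  16 → USB stick 6 (new)  [load 16/23]
  15 → USB stick 7 (new)  [load 15/23]
  6 → USB stick 3  [load 17/23]
  21 → USB stick 8 (new)  [load 21/23]
  19 → USB stick 9 (new)  [load 19/23]
  22 → USB stick 10 (new)  [load 22/23]
  16 → USB stick 11 (new)  [load 16/23]
11 USB sticks opened.

11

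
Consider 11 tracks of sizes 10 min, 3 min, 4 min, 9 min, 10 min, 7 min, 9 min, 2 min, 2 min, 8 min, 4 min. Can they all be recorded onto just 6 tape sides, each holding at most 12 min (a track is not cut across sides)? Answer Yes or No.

Yes

A valid assignment using 6 tape sides:
  side 1: 10 + 2 = 12
  side 2: 10 + 2 = 12
  side 3: 9 + 3 = 12
  side 4: 9 = 9
  side 5: 8 + 4 = 12
  side 6: 7 + 4 = 11
Every load is within 12 min, so 6 tape sides suffice.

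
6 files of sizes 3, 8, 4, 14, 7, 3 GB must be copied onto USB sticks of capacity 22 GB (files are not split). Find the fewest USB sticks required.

2

Total = 14 + 8 + 7 + 4 + 3 + 3 = 39 GB.
Lower bound: ⌈39/22⌉ = 2 USB sticks.
A packing using 2 USB sticks:
  USB stick 1: 14 + 8 = 22
  USB stick 2: 7 + 4 + 3 + 3 = 17
This matches the lower bound, so 2 is optimal.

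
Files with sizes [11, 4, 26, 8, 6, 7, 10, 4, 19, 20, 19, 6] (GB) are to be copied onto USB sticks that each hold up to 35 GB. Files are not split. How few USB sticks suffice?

Total = 26 + 20 + 19 + 19 + 11 + 10 + 8 + 7 + 6 + 6 + 4 + 4 = 140 GB.
Lower bound: ⌈140/35⌉ = 4 USB sticks.
A packing using 5 USB sticks:
  USB stick 1: 26 + 8 = 34
  USB stick 2: 20 + 11 + 4 = 35
  USB stick 3: 19 + 10 + 6 = 35
  USB stick 4: 19 + 7 + 6 = 32
  USB stick 5: 4 = 4
No arrangement into 4 USB sticks stays within capacity, so 5 is optimal.

5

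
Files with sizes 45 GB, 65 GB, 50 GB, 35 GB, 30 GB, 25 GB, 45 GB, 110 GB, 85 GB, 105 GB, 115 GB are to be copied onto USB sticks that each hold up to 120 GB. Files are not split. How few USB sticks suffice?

7

Total = 115 + 110 + 105 + 85 + 65 + 50 + 45 + 45 + 35 + 30 + 25 = 710 GB.
Lower bound: ⌈710/120⌉ = 6 USB sticks.
A packing using 7 USB sticks:
  USB stick 1: 115 = 115
  USB stick 2: 110 = 110
  USB stick 3: 105 = 105
  USB stick 4: 85 + 35 = 120
  USB stick 5: 65 + 50 = 115
  USB stick 6: 45 + 45 + 30 = 120
  USB stick 7: 25 = 25
No arrangement into 6 USB sticks stays within capacity, so 7 is optimal.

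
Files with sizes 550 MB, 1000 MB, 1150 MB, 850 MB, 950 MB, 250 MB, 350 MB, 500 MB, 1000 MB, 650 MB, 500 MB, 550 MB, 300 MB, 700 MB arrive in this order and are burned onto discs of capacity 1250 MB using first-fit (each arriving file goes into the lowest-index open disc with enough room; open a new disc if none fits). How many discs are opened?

  550 → disc 1 (new)  [load 550/1250]
  1000 → disc 2 (new)  [load 1000/1250]
  1150 → disc 3 (new)  [load 1150/1250]
  850 → disc 4 (new)  [load 850/1250]
  950 → disc 5 (new)  [load 950/1250]
  250 → disc 1  [load 800/1250]
  350 → disc 1  [load 1150/1250]
  500 → disc 6 (new)  [load 500/1250]
  1000 → disc 7 (new)  [load 1000/1250]
  650 → disc 6  [load 1150/1250]
  500 → disc 8 (new)  [load 500/1250]
  550 → disc 8  [load 1050/1250]
  300 → disc 4  [load 1150/1250]
  700 → disc 9 (new)  [load 700/1250]
9 discs opened.

9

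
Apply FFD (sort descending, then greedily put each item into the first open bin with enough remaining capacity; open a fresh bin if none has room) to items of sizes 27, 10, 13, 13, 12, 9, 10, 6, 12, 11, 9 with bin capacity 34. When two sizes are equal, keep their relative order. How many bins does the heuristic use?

Sorted descending: 27, 13, 13, 12, 12, 11, 10, 10, 9, 9, 6.
  27 → bin 1 (new)  [load 27/34]
  13 → bin 2 (new)  [load 13/34]
  13 → bin 2  [load 26/34]
  12 → bin 3 (new)  [load 12/34]
  12 → bin 3  [load 24/34]
  11 → bin 4 (new)  [load 11/34]
  10 → bin 3  [load 34/34]
  10 → bin 4  [load 21/34]
  9 → bin 4  [load 30/34]
  9 → bin 5 (new)  [load 9/34]
  6 → bin 1  [load 33/34]
5 bins opened.

5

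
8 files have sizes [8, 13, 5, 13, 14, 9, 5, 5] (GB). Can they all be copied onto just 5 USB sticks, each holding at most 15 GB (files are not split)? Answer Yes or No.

Total = 72 GB; ⌈72/15⌉ = 5.
The bound of 5 does not rule out 5, but exhaustive search shows no assignment into 5 USB sticks of capacity 15 GB exists — the minimum is 6.

No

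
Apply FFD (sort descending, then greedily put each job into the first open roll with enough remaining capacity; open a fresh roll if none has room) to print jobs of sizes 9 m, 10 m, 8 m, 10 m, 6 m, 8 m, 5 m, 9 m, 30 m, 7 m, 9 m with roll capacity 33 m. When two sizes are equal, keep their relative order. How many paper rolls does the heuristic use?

4

Sorted descending: 30, 10, 10, 9, 9, 9, 8, 8, 7, 6, 5.
  30 → roll 1 (new)  [load 30/33]
  10 → roll 2 (new)  [load 10/33]
  10 → roll 2  [load 20/33]
  9 → roll 2  [load 29/33]
  9 → roll 3 (new)  [load 9/33]
  9 → roll 3  [load 18/33]
  8 → roll 3  [load 26/33]
  8 → roll 4 (new)  [load 8/33]
  7 → roll 3  [load 33/33]
  6 → roll 4  [load 14/33]
  5 → roll 4  [load 19/33]
4 paper rolls opened.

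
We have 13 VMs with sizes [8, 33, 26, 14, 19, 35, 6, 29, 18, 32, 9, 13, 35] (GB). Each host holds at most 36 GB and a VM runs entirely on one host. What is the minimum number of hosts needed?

Total = 35 + 35 + 33 + 32 + 29 + 26 + 19 + 18 + 14 + 13 + 9 + 8 + 6 = 277 GB.
Lower bound: ⌈277/36⌉ = 8 hosts.
A packing using 9 hosts:
  host 1: 35 = 35
  host 2: 35 = 35
  host 3: 33 = 33
  host 4: 32 = 32
  host 5: 29 + 6 = 35
  host 6: 26 + 9 = 35
  host 7: 19 + 14 = 33
  host 8: 18 + 13 = 31
  host 9: 8 = 8
No arrangement into 8 hosts stays within capacity, so 9 is optimal.

9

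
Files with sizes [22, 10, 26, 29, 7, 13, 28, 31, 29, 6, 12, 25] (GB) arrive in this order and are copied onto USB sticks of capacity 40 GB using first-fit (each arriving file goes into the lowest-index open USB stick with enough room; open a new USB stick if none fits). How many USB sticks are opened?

  22 → USB stick 1 (new)  [load 22/40]
  10 → USB stick 1  [load 32/40]
  26 → USB stick 2 (new)  [load 26/40]
  29 → USB stick 3 (new)  [load 29/40]
  7 → USB stick 1  [load 39/40]
  13 → USB stick 2  [load 39/40]
  28 → USB stick 4 (new)  [load 28/40]
  31 → USB stick 5 (new)  [load 31/40]
  29 → USB stick 6 (new)  [load 29/40]
  6 → USB stick 3  [load 35/40]
  12 → USB stick 4  [load 40/40]
  25 → USB stick 7 (new)  [load 25/40]
7 USB sticks opened.

7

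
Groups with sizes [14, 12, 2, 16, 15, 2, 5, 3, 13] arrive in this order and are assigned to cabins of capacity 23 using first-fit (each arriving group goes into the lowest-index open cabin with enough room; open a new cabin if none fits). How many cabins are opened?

  14 → cabin 1 (new)  [load 14/23]
  12 → cabin 2 (new)  [load 12/23]
  2 → cabin 1  [load 16/23]
  16 → cabin 3 (new)  [load 16/23]
  15 → cabin 4 (new)  [load 15/23]
  2 → cabin 1  [load 18/23]
  5 → cabin 1  [load 23/23]
  3 → cabin 2  [load 15/23]
  13 → cabin 5 (new)  [load 13/23]
5 cabins opened.

5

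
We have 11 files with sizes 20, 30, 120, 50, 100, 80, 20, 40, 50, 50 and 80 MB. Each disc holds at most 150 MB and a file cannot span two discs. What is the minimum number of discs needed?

5

Total = 120 + 100 + 80 + 80 + 50 + 50 + 50 + 40 + 30 + 20 + 20 = 640 MB.
Lower bound: ⌈640/150⌉ = 5 discs.
A packing using 5 discs:
  disc 1: 120 + 30 = 150
  disc 2: 100 + 50 = 150
  disc 3: 80 + 50 + 20 = 150
  disc 4: 80 + 50 + 20 = 150
  disc 5: 40 = 40
This matches the lower bound, so 5 is optimal.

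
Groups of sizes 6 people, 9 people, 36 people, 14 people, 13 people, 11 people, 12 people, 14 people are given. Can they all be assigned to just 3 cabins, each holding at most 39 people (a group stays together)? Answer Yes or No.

Total = 115 people; ⌈115/39⌉ = 3.
The bound of 3 does not rule out 3, but exhaustive search shows no assignment into 3 cabins of capacity 39 people exists — the minimum is 4.

No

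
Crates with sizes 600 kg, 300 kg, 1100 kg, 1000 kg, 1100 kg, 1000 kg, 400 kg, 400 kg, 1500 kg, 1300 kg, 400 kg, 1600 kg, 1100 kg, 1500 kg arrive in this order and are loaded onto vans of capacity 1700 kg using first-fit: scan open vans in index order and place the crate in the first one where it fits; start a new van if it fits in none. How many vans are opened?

10

  600 → van 1 (new)  [load 600/1700]
  300 → van 1  [load 900/1700]
  1100 → van 2 (new)  [load 1100/1700]
  1000 → van 3 (new)  [load 1000/1700]
  1100 → van 4 (new)  [load 1100/1700]
  1000 → van 5 (new)  [load 1000/1700]
  400 → van 1  [load 1300/1700]
  400 → van 1  [load 1700/1700]
  1500 → van 6 (new)  [load 1500/1700]
  1300 → van 7 (new)  [load 1300/1700]
  400 → van 2  [load 1500/1700]
  1600 → van 8 (new)  [load 1600/1700]
  1100 → van 9 (new)  [load 1100/1700]
  1500 → van 10 (new)  [load 1500/1700]
10 vans opened.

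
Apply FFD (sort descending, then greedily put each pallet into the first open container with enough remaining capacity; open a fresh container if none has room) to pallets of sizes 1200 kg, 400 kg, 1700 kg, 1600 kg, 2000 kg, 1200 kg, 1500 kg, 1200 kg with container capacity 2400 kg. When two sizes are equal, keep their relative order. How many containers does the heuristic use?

6

Sorted descending: 2000, 1700, 1600, 1500, 1200, 1200, 1200, 400.
  2000 → container 1 (new)  [load 2000/2400]
  1700 → container 2 (new)  [load 1700/2400]
  1600 → container 3 (new)  [load 1600/2400]
  1500 → container 4 (new)  [load 1500/2400]
  1200 → container 5 (new)  [load 1200/2400]
  1200 → container 5  [load 2400/2400]
  1200 → container 6 (new)  [load 1200/2400]
  400 → container 1  [load 2400/2400]
6 containers opened.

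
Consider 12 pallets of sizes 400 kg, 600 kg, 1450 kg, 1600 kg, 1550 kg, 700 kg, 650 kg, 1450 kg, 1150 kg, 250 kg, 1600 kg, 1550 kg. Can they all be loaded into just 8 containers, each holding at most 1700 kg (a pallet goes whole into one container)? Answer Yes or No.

Total = 12950 kg; ⌈12950/1700⌉ = 8.
The bound of 8 does not rule out 8, but exhaustive search shows no assignment into 8 containers of capacity 1700 kg exists — the minimum is 9.

No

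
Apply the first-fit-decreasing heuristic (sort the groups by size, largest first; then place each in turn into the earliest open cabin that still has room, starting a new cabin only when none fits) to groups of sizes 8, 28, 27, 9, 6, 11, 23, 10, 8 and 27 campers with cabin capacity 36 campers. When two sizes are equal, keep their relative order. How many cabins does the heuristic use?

5

Sorted descending: 28, 27, 27, 23, 11, 10, 9, 8, 8, 6.
  28 → cabin 1 (new)  [load 28/36]
  27 → cabin 2 (new)  [load 27/36]
  27 → cabin 3 (new)  [load 27/36]
  23 → cabin 4 (new)  [load 23/36]
  11 → cabin 4  [load 34/36]
  10 → cabin 5 (new)  [load 10/36]
  9 → cabin 2  [load 36/36]
  8 → cabin 1  [load 36/36]
  8 → cabin 3  [load 35/36]
  6 → cabin 5  [load 16/36]
5 cabins opened.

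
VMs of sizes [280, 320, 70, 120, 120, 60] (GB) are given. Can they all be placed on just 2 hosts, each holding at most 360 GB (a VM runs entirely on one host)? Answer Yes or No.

Total = 970 GB; ⌈970/360⌉ = 3.
At least 3 hosts are required, but only 2 are allowed.

No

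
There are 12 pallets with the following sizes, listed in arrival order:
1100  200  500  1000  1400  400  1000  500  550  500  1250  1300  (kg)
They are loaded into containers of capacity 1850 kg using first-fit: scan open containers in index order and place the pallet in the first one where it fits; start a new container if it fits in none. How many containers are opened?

7

  1100 → container 1 (new)  [load 1100/1850]
  200 → container 1  [load 1300/1850]
  500 → container 1  [load 1800/1850]
  1000 → container 2 (new)  [load 1000/1850]
  1400 → container 3 (new)  [load 1400/1850]
  400 → container 2  [load 1400/1850]
  1000 → container 4 (new)  [load 1000/1850]
  500 → container 4  [load 1500/1850]
  550 → container 5 (new)  [load 550/1850]
  500 → container 5  [load 1050/1850]
  1250 → container 6 (new)  [load 1250/1850]
  1300 → container 7 (new)  [load 1300/1850]
7 containers opened.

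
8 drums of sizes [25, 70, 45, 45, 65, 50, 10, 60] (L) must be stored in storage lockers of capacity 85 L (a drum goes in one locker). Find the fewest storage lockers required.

6

Total = 70 + 65 + 60 + 50 + 45 + 45 + 25 + 10 = 370 L.
Lower bound: ⌈370/85⌉ = 5 storage lockers.
Also, 6 drums each exceed 85/2 L, and no two of those can share a locker, so at least 6 storage lockers are needed.
A packing using 6 storage lockers:
  locker 1: 70 + 10 = 80
  locker 2: 65 = 65
  locker 3: 60 + 25 = 85
  locker 4: 50 = 50
  locker 5: 45 = 45
  locker 6: 45 = 45
This matches the lower bound, so 6 is optimal.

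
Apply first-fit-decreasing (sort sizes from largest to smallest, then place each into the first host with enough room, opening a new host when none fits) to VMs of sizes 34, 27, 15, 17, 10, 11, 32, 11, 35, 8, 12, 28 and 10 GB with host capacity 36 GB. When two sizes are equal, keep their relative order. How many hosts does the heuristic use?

Sorted descending: 35, 34, 32, 28, 27, 17, 15, 12, 11, 11, 10, 10, 8.
  35 → host 1 (new)  [load 35/36]
  34 → host 2 (new)  [load 34/36]
  32 → host 3 (new)  [load 32/36]
  28 → host 4 (new)  [load 28/36]
  27 → host 5 (new)  [load 27/36]
  17 → host 6 (new)  [load 17/36]
  15 → host 6  [load 32/36]
  12 → host 7 (new)  [load 12/36]
  11 → host 7  [load 23/36]
  11 → host 7  [load 34/36]
  10 → host 8 (new)  [load 10/36]
  10 → host 8  [load 20/36]
  8 → host 4  [load 36/36]
8 hosts opened.

8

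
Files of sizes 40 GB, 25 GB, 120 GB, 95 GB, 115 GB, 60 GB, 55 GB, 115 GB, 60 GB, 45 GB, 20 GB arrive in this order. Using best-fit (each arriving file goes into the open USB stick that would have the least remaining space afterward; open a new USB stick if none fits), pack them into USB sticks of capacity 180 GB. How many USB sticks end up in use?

5

  40 → USB stick 1 (new)  [load 40/180]
  25 → USB stick 1  [load 65/180]
  120 → USB stick 2 (new)  [load 120/180]
  95 → USB stick 1  [load 160/180]
  115 → USB stick 3 (new)  [load 115/180]
  60 → USB stick 2  [load 180/180]
  55 → USB stick 3  [load 170/180]
  115 → USB stick 4 (new)  [load 115/180]
  60 → USB stick 4  [load 175/180]
  45 → USB stick 5 (new)  [load 45/180]
  20 → USB stick 1  [load 180/180]
5 USB sticks opened.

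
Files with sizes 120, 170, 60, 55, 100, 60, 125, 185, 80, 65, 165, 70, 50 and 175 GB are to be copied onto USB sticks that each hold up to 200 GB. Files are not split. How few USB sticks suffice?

Total = 185 + 175 + 170 + 165 + 125 + 120 + 100 + 80 + 70 + 65 + 60 + 60 + 55 + 50 = 1480 GB.
Lower bound: ⌈1480/200⌉ = 8 USB sticks.
A packing using 9 USB sticks:
  USB stick 1: 185 = 185
  USB stick 2: 175 = 175
  USB stick 3: 170 = 170
  USB stick 4: 165 = 165
  USB stick 5: 125 + 70 = 195
  USB stick 6: 120 + 80 = 200
  USB stick 7: 100 + 65 = 165
  USB stick 8: 60 + 60 + 55 = 175
  USB stick 9: 50 = 50
No arrangement into 8 USB sticks stays within capacity, so 9 is optimal.

9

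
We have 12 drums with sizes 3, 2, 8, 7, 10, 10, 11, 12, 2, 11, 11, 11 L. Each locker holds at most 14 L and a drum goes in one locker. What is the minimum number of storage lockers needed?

Total = 12 + 11 + 11 + 11 + 11 + 10 + 10 + 8 + 7 + 3 + 2 + 2 = 98 L.
Lower bound: ⌈98/14⌉ = 7 storage lockers.
Also, 8 drums each exceed 7 L, and no two of those can share a locker, so at least 8 storage lockers are needed.
A packing using 9 storage lockers:
  locker 1: 12 + 2 = 14
  locker 2: 11 + 3 = 14
  locker 3: 11 + 2 = 13
  locker 4: 11 = 11
  locker 5: 11 = 11
  locker 6: 10 = 10
  locker 7: 10 = 10
  locker 8: 8 = 8
  locker 9: 7 = 7
No arrangement into 8 storage lockers stays within capacity, so 9 is optimal.

9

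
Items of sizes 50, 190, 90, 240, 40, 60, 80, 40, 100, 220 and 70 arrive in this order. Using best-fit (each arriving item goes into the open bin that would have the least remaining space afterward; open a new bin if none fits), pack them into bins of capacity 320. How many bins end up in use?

4

  50 → bin 1 (new)  [load 50/320]
  190 → bin 1  [load 240/320]
  90 → bin 2 (new)  [load 90/320]
  240 → bin 3 (new)  [load 240/320]
  40 → bin 1  [load 280/320]
  60 → bin 3  [load 300/320]
  80 → bin 2  [load 170/320]
  40 → bin 1  [load 320/320]
  100 → bin 2  [load 270/320]
  220 → bin 4 (new)  [load 220/320]
  70 → bin 4  [load 290/320]
4 bins opened.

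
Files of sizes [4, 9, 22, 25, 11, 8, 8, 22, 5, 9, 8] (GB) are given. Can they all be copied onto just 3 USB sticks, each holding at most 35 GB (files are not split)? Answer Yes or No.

Total = 131 GB; ⌈131/35⌉ = 4.
At least 4 USB sticks are required, but only 3 are allowed.

No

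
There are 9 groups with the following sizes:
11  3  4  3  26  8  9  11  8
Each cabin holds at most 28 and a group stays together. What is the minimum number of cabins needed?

Total = 26 + 11 + 11 + 9 + 8 + 8 + 4 + 3 + 3 = 83.
Lower bound: ⌈83/28⌉ = 3 cabins.
A packing using 4 cabins:
  cabin 1: 26 = 26
  cabin 2: 11 + 11 + 4 = 26
  cabin 3: 9 + 8 + 8 + 3 = 28
  cabin 4: 3 = 3
No arrangement into 3 cabins stays within capacity, so 4 is optimal.

4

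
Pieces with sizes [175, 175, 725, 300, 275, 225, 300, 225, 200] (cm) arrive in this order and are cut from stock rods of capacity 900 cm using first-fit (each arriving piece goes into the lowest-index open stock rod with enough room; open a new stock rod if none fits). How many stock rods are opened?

4

  175 → stock rod 1 (new)  [load 175/900]
  175 → stock rod 1  [load 350/900]
  725 → stock rod 2 (new)  [load 725/900]
  300 → stock rod 1  [load 650/900]
  275 → stock rod 3 (new)  [load 275/900]
  225 → stock rod 1  [load 875/900]
  300 → stock rod 3  [load 575/900]
  225 → stock rod 3  [load 800/900]
  200 → stock rod 4 (new)  [load 200/900]
4 stock rods opened.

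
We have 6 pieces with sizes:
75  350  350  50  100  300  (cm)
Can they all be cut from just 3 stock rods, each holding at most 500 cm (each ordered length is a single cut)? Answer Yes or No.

Yes

A valid assignment using 3 stock rods:
  stock rod 1: 350 + 100 + 50 = 500
  stock rod 2: 350 + 75 = 425
  stock rod 3: 300 = 300
Every load is within 500 cm, so 3 stock rods suffice.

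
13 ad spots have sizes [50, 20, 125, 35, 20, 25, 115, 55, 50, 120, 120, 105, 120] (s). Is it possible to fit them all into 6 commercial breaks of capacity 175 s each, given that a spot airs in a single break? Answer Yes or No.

Yes

A valid assignment using 6 commercial breaks:
  break 1: 125 + 50 = 175
  break 2: 120 + 55 = 175
  break 3: 120 + 50 = 170
  break 4: 120 + 35 + 20 = 175
  break 5: 115 + 25 + 20 = 160
  break 6: 105 = 105
Every load is within 175 s, so 6 commercial breaks suffice.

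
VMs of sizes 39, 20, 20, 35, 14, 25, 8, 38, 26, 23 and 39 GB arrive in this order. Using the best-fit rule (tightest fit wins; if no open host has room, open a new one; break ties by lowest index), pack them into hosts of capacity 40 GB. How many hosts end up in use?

  39 → host 1 (new)  [load 39/40]
  20 → host 2 (new)  [load 20/40]
  20 → host 2  [load 40/40]
  35 → host 3 (new)  [load 35/40]
  14 → host 4 (new)  [load 14/40]
  25 → host 4  [load 39/40]
  8 → host 5 (new)  [load 8/40]
  38 → host 6 (new)  [load 38/40]
  26 → host 5  [load 34/40]
  23 → host 7 (new)  [load 23/40]
  39 → host 8 (new)  [load 39/40]
8 hosts opened.

8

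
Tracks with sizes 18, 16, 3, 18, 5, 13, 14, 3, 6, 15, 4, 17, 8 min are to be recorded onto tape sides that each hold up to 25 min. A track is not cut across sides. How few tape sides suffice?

7

Total = 18 + 18 + 17 + 16 + 15 + 14 + 13 + 8 + 6 + 5 + 4 + 3 + 3 = 140 min.
Lower bound: ⌈140/25⌉ = 6 tape sides.
Also, 7 tracks each exceed 25/2 min, and no two of those can share a side, so at least 7 tape sides are needed.
A packing using 7 tape sides:
  side 1: 18 + 6 = 24
  side 2: 18 + 5 = 23
  side 3: 17 + 8 = 25
  side 4: 16 + 4 + 3 = 23
  side 5: 15 + 3 = 18
  side 6: 14 = 14
  side 7: 13 = 13
This matches the lower bound, so 7 is optimal.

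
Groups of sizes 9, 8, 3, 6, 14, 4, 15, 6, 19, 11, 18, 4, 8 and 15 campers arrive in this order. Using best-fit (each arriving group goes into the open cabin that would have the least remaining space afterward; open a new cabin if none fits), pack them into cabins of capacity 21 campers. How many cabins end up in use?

8

  9 → cabin 1 (new)  [load 9/21]
  8 → cabin 1  [load 17/21]
  3 → cabin 1  [load 20/21]
  6 → cabin 2 (new)  [load 6/21]
  14 → cabin 2  [load 20/21]
  4 → cabin 3 (new)  [load 4/21]
  15 → cabin 3  [load 19/21]
  6 → cabin 4 (new)  [load 6/21]
  19 → cabin 5 (new)  [load 19/21]
  11 → cabin 4  [load 17/21]
  18 → cabin 6 (new)  [load 18/21]
  4 → cabin 4  [load 21/21]
  8 → cabin 7 (new)  [load 8/21]
  15 → cabin 8 (new)  [load 15/21]
8 cabins opened.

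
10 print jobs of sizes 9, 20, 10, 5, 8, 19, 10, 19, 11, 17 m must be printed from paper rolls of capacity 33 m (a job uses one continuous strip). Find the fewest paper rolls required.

5

Total = 20 + 19 + 19 + 17 + 11 + 10 + 10 + 9 + 8 + 5 = 128 m.
Lower bound: ⌈128/33⌉ = 4 paper rolls.
A packing using 5 paper rolls:
  roll 1: 20 + 11 = 31
  roll 2: 19 + 10 = 29
  roll 3: 19 + 10 = 29
  roll 4: 17 + 9 + 5 = 31
  roll 5: 8 = 8
No arrangement into 4 paper rolls stays within capacity, so 5 is optimal.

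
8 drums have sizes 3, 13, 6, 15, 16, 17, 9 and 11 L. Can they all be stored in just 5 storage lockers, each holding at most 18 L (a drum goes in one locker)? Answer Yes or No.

No

Total = 90 L; ⌈90/18⌉ = 5.
The bound of 5 does not rule out 5, but exhaustive search shows no assignment into 5 storage lockers of capacity 18 L exists — the minimum is 6.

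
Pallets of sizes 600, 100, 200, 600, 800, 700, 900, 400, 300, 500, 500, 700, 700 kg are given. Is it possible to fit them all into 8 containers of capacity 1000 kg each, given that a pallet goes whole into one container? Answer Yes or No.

Yes

A valid assignment using 8 containers:
  container 1: 900 + 100 = 1000
  container 2: 800 + 200 = 1000
  container 3: 700 + 300 = 1000
  container 4: 700 = 700
  container 5: 700 = 700
  container 6: 600 + 400 = 1000
  container 7: 600 = 600
  container 8: 500 + 500 = 1000
Every load is within 1000 kg, so 8 containers suffice.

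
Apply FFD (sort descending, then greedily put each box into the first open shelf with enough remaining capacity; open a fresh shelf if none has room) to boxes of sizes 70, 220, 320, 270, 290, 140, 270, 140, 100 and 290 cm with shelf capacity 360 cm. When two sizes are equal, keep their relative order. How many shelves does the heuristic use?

7

Sorted descending: 320, 290, 290, 270, 270, 220, 140, 140, 100, 70.
  320 → shelf 1 (new)  [load 320/360]
  290 → shelf 2 (new)  [load 290/360]
  290 → shelf 3 (new)  [load 290/360]
  270 → shelf 4 (new)  [load 270/360]
  270 → shelf 5 (new)  [load 270/360]
  220 → shelf 6 (new)  [load 220/360]
  140 → shelf 6  [load 360/360]
  140 → shelf 7 (new)  [load 140/360]
  100 → shelf 7  [load 240/360]
  70 → shelf 2  [load 360/360]
7 shelves opened.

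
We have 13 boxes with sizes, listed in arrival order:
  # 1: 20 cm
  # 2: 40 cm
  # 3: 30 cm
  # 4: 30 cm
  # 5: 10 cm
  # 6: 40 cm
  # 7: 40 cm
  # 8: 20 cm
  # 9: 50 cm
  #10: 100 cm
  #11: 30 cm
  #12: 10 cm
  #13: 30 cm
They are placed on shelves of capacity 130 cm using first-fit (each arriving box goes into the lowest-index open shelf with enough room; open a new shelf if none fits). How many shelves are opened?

4

  20 → shelf 1 (new)  [load 20/130]
  40 → shelf 1  [load 60/130]
  30 → shelf 1  [load 90/130]
  30 → shelf 1  [load 120/130]
  10 → shelf 1  [load 130/130]
  40 → shelf 2 (new)  [load 40/130]
  40 → shelf 2  [load 80/130]
  20 → shelf 2  [load 100/130]
  50 → shelf 3 (new)  [load 50/130]
  100 → shelf 4 (new)  [load 100/130]
  30 → shelf 2  [load 130/130]
  10 → shelf 3  [load 60/130]
  30 → shelf 3  [load 90/130]
4 shelves opened.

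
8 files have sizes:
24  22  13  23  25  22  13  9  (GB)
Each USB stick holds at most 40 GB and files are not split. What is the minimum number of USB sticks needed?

5

Total = 25 + 24 + 23 + 22 + 22 + 13 + 13 + 9 = 151 GB.
Lower bound: ⌈151/40⌉ = 4 USB sticks.
Also, 5 files each exceed 20 GB, and no two of those can share a USB stick, so at least 5 USB sticks are needed.
A packing using 5 USB sticks:
  USB stick 1: 25 + 13 = 38
  USB stick 2: 24 + 13 = 37
  USB stick 3: 23 + 9 = 32
  USB stick 4: 22 = 22
  USB stick 5: 22 = 22
This matches the lower bound, so 5 is optimal.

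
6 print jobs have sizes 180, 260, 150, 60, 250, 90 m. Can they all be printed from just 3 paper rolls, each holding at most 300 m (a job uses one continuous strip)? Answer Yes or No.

No

Total = 990 m; ⌈990/300⌉ = 4.
At least 4 paper rolls are required, but only 3 are allowed.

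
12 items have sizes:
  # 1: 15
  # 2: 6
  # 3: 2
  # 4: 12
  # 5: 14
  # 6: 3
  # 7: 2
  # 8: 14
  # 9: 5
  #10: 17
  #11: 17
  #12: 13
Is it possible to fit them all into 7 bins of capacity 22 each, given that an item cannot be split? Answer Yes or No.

A valid assignment using 7 bins:
  bin 1: 17 + 5 = 22
  bin 2: 17 + 3 + 2 = 22
  bin 3: 15 + 6 = 21
  bin 4: 14 + 2 = 16
  bin 5: 14 = 14
  bin 6: 13 = 13
  bin 7: 12 = 12
Every load is within 22, so 7 bins suffice.

Yes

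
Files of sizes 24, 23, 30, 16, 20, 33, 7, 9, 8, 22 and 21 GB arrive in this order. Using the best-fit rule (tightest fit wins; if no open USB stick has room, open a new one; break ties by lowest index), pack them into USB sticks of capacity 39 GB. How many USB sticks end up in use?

  24 → USB stick 1 (new)  [load 24/39]
  23 → USB stick 2 (new)  [load 23/39]
  30 → USB stick 3 (new)  [load 30/39]
  16 → USB stick 2  [load 39/39]
  20 → USB stick 4 (new)  [load 20/39]
  33 → USB stick 5 (new)  [load 33/39]
  7 → USB stick 3  [load 37/39]
  9 → USB stick 1  [load 33/39]
  8 → USB stick 4  [load 28/39]
  22 → USB stick 6 (new)  [load 22/39]
  21 → USB stick 7 (new)  [load 21/39]
7 USB sticks opened.

7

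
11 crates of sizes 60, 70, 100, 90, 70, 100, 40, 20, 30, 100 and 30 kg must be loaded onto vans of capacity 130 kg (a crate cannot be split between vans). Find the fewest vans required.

Total = 100 + 100 + 100 + 90 + 70 + 70 + 60 + 40 + 30 + 30 + 20 = 710 kg.
Lower bound: ⌈710/130⌉ = 6 vans.
A packing using 6 vans:
  van 1: 100 + 30 = 130
  van 2: 100 + 30 = 130
  van 3: 100 + 20 = 120
  van 4: 90 + 40 = 130
  van 5: 70 + 60 = 130
  van 6: 70 = 70
This matches the lower bound, so 6 is optimal.

6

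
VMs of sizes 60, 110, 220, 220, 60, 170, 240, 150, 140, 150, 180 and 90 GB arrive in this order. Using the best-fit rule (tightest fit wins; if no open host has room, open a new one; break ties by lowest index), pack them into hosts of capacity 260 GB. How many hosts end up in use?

9

  60 → host 1 (new)  [load 60/260]
  110 → host 1  [load 170/260]
  220 → host 2 (new)  [load 220/260]
  220 → host 3 (new)  [load 220/260]
  60 → host 1  [load 230/260]
  170 → host 4 (new)  [load 170/260]
  240 → host 5 (new)  [load 240/260]
  150 → host 6 (new)  [load 150/260]
  140 → host 7 (new)  [load 140/260]
  150 → host 8 (new)  [load 150/260]
  180 → host 9 (new)  [load 180/260]
  90 → host 4  [load 260/260]
9 hosts opened.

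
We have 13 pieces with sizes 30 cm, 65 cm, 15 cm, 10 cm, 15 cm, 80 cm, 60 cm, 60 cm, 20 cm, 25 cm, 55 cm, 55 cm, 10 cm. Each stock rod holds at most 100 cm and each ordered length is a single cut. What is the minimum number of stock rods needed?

6

Total = 80 + 65 + 60 + 60 + 55 + 55 + 30 + 25 + 20 + 15 + 15 + 10 + 10 = 500 cm.
Lower bound: ⌈500/100⌉ = 5 stock rods.
Also, 6 pieces each exceed 50 cm, and no two of those can share a stock rod, so at least 6 stock rods are needed.
A packing using 6 stock rods:
  stock rod 1: 80 + 20 = 100
  stock rod 2: 65 + 30 = 95
  stock rod 3: 60 + 25 + 15 = 100
  stock rod 4: 60 + 15 + 10 + 10 = 95
  stock rod 5: 55 = 55
  stock rod 6: 55 = 55
This matches the lower bound, so 6 is optimal.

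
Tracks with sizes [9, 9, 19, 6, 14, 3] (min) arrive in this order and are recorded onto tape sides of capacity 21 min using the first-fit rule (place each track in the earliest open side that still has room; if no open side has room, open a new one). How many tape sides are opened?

3

  9 → side 1 (new)  [load 9/21]
  9 → side 1  [load 18/21]
  19 → side 2 (new)  [load 19/21]
  6 → side 3 (new)  [load 6/21]
  14 → side 3  [load 20/21]
  3 → side 1  [load 21/21]
3 tape sides opened.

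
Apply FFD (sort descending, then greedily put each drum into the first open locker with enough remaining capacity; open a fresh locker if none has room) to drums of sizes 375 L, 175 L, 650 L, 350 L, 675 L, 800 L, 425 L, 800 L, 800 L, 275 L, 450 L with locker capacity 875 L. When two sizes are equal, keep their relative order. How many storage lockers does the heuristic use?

8

Sorted descending: 800, 800, 800, 675, 650, 450, 425, 375, 350, 275, 175.
  800 → locker 1 (new)  [load 800/875]
  800 → locker 2 (new)  [load 800/875]
  800 → locker 3 (new)  [load 800/875]
  675 → locker 4 (new)  [load 675/875]
  650 → locker 5 (new)  [load 650/875]
  450 → locker 6 (new)  [load 450/875]
  425 → locker 6  [load 875/875]
  375 → locker 7 (new)  [load 375/875]
  350 → locker 7  [load 725/875]
  275 → locker 8 (new)  [load 275/875]
  175 → locker 4  [load 850/875]
8 storage lockers opened.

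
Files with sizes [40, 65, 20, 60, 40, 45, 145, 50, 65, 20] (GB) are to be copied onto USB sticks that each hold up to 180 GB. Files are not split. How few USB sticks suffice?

4

Total = 145 + 65 + 65 + 60 + 50 + 45 + 40 + 40 + 20 + 20 = 550 GB.
Lower bound: ⌈550/180⌉ = 4 USB sticks.
A packing using 4 USB sticks:
  USB stick 1: 145 + 20 = 165
  USB stick 2: 65 + 65 + 50 = 180
  USB stick 3: 60 + 45 + 40 + 20 = 165
  USB stick 4: 40 = 40
This matches the lower bound, so 4 is optimal.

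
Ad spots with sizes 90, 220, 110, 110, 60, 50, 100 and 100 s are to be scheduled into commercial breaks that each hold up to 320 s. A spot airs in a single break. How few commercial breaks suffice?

Total = 220 + 110 + 110 + 100 + 100 + 90 + 60 + 50 = 840 s.
Lower bound: ⌈840/320⌉ = 3 commercial breaks.
A packing using 3 commercial breaks:
  break 1: 220 + 100 = 320
  break 2: 110 + 110 + 100 = 320
  break 3: 90 + 60 + 50 = 200
This matches the lower bound, so 3 is optimal.

3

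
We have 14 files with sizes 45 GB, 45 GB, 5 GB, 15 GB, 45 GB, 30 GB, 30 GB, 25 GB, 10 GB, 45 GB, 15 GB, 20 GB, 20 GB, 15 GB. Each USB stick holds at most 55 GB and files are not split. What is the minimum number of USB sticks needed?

8

Total = 45 + 45 + 45 + 45 + 30 + 30 + 25 + 20 + 20 + 15 + 15 + 15 + 10 + 5 = 365 GB.
Lower bound: ⌈365/55⌉ = 7 USB sticks.
A packing using 8 USB sticks:
  USB stick 1: 45 + 10 = 55
  USB stick 2: 45 + 5 = 50
  USB stick 3: 45 = 45
  USB stick 4: 45 = 45
  USB stick 5: 30 + 25 = 55
  USB stick 6: 30 + 20 = 50
  USB stick 7: 20 + 15 + 15 = 50
  USB stick 8: 15 = 15
No arrangement into 7 USB sticks stays within capacity, so 8 is optimal.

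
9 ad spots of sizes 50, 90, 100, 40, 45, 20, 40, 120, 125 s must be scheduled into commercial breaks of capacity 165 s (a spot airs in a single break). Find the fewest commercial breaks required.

Total = 125 + 120 + 100 + 90 + 50 + 45 + 40 + 40 + 20 = 630 s.
Lower bound: ⌈630/165⌉ = 4 commercial breaks.
A packing using 4 commercial breaks:
  break 1: 125 + 40 = 165
  break 2: 120 + 45 = 165
  break 3: 100 + 50 = 150
  break 4: 90 + 40 + 20 = 150
This matches the lower bound, so 4 is optimal.

4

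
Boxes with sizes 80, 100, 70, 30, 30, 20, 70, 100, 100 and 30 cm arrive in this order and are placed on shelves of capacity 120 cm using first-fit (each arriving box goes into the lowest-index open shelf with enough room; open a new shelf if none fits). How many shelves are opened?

6

  80 → shelf 1 (new)  [load 80/120]
  100 → shelf 2 (new)  [load 100/120]
  70 → shelf 3 (new)  [load 70/120]
  30 → shelf 1  [load 110/120]
  30 → shelf 3  [load 100/120]
  20 → shelf 2  [load 120/120]
  70 → shelf 4 (new)  [load 70/120]
  100 → shelf 5 (new)  [load 100/120]
  100 → shelf 6 (new)  [load 100/120]
  30 → shelf 4  [load 100/120]
6 shelves opened.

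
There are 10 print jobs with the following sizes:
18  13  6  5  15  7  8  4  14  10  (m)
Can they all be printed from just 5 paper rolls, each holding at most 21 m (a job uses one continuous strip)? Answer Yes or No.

A valid assignment using 5 paper rolls:
  roll 1: 18 = 18
  roll 2: 15 + 6 = 21
  roll 3: 14 + 7 = 21
  roll 4: 13 + 8 = 21
  roll 5: 10 + 5 + 4 = 19
Every load is within 21 m, so 5 paper rolls suffice.

Yes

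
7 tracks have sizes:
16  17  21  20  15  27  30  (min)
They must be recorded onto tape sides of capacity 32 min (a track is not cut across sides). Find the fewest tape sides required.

6

Total = 30 + 27 + 21 + 20 + 17 + 16 + 15 = 146 min.
Lower bound: ⌈146/32⌉ = 5 tape sides.
A packing using 6 tape sides:
  side 1: 30 = 30
  side 2: 27 = 27
  side 3: 21 = 21
  side 4: 20 = 20
  side 5: 17 + 15 = 32
  side 6: 16 = 16
No arrangement into 5 tape sides stays within capacity, so 6 is optimal.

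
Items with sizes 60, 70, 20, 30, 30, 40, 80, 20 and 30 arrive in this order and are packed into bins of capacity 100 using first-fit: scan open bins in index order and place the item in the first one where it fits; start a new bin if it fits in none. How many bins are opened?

  60 → bin 1 (new)  [load 60/100]
  70 → bin 2 (new)  [load 70/100]
  20 → bin 1  [load 80/100]
  30 → bin 2  [load 100/100]
  30 → bin 3 (new)  [load 30/100]
  40 → bin 3  [load 70/100]
  80 → bin 4 (new)  [load 80/100]
  20 → bin 1  [load 100/100]
  30 → bin 3  [load 100/100]
4 bins opened.

4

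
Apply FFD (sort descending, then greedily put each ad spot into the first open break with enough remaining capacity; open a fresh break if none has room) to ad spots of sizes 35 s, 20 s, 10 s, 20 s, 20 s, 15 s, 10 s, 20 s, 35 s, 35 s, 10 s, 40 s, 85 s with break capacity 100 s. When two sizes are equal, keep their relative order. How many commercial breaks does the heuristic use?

Sorted descending: 85, 40, 35, 35, 35, 20, 20, 20, 20, 15, 10, 10, 10.
  85 → break 1 (new)  [load 85/100]
  40 → break 2 (new)  [load 40/100]
  35 → break 2  [load 75/100]
  35 → break 3 (new)  [load 35/100]
  35 → break 3  [load 70/100]
  20 → break 2  [load 95/100]
  20 → break 3  [load 90/100]
  20 → break 4 (new)  [load 20/100]
  20 → break 4  [load 40/100]
  15 → break 1  [load 100/100]
  10 → break 3  [load 100/100]
  10 → break 4  [load 50/100]
  10 → break 4  [load 60/100]
4 commercial breaks opened.

4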